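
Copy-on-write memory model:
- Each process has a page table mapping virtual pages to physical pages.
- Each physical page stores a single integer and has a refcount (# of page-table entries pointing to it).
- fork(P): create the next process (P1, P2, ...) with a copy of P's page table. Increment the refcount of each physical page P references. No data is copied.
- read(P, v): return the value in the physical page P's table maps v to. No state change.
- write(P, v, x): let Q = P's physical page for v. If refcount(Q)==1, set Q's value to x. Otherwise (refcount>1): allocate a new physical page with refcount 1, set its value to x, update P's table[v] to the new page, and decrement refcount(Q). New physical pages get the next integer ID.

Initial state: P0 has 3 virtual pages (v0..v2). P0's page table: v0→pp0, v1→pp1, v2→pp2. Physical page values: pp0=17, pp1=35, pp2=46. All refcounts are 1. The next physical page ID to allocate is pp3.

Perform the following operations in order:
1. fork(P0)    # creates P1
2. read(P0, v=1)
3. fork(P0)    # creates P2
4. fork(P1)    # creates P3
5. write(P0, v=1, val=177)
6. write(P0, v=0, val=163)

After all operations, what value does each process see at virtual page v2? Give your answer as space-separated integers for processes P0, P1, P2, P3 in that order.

Op 1: fork(P0) -> P1. 3 ppages; refcounts: pp0:2 pp1:2 pp2:2
Op 2: read(P0, v1) -> 35. No state change.
Op 3: fork(P0) -> P2. 3 ppages; refcounts: pp0:3 pp1:3 pp2:3
Op 4: fork(P1) -> P3. 3 ppages; refcounts: pp0:4 pp1:4 pp2:4
Op 5: write(P0, v1, 177). refcount(pp1)=4>1 -> COPY to pp3. 4 ppages; refcounts: pp0:4 pp1:3 pp2:4 pp3:1
Op 6: write(P0, v0, 163). refcount(pp0)=4>1 -> COPY to pp4. 5 ppages; refcounts: pp0:3 pp1:3 pp2:4 pp3:1 pp4:1
P0: v2 -> pp2 = 46
P1: v2 -> pp2 = 46
P2: v2 -> pp2 = 46
P3: v2 -> pp2 = 46

Answer: 46 46 46 46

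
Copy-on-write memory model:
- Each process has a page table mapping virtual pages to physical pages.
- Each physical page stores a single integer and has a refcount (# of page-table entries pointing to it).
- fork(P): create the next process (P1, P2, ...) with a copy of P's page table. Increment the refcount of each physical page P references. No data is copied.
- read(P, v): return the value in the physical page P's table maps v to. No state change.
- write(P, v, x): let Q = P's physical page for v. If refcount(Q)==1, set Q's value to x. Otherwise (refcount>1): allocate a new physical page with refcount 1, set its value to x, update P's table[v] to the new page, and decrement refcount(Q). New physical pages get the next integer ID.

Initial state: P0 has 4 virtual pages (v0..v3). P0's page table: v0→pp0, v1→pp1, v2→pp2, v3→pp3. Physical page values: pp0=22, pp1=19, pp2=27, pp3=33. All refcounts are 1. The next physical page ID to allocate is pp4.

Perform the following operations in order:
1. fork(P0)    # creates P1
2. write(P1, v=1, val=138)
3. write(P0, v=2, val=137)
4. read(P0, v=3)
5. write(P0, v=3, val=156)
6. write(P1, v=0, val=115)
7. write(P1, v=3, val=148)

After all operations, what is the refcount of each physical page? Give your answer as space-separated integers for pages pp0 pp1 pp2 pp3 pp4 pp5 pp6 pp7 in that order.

Answer: 1 1 1 1 1 1 1 1

Derivation:
Op 1: fork(P0) -> P1. 4 ppages; refcounts: pp0:2 pp1:2 pp2:2 pp3:2
Op 2: write(P1, v1, 138). refcount(pp1)=2>1 -> COPY to pp4. 5 ppages; refcounts: pp0:2 pp1:1 pp2:2 pp3:2 pp4:1
Op 3: write(P0, v2, 137). refcount(pp2)=2>1 -> COPY to pp5. 6 ppages; refcounts: pp0:2 pp1:1 pp2:1 pp3:2 pp4:1 pp5:1
Op 4: read(P0, v3) -> 33. No state change.
Op 5: write(P0, v3, 156). refcount(pp3)=2>1 -> COPY to pp6. 7 ppages; refcounts: pp0:2 pp1:1 pp2:1 pp3:1 pp4:1 pp5:1 pp6:1
Op 6: write(P1, v0, 115). refcount(pp0)=2>1 -> COPY to pp7. 8 ppages; refcounts: pp0:1 pp1:1 pp2:1 pp3:1 pp4:1 pp5:1 pp6:1 pp7:1
Op 7: write(P1, v3, 148). refcount(pp3)=1 -> write in place. 8 ppages; refcounts: pp0:1 pp1:1 pp2:1 pp3:1 pp4:1 pp5:1 pp6:1 pp7:1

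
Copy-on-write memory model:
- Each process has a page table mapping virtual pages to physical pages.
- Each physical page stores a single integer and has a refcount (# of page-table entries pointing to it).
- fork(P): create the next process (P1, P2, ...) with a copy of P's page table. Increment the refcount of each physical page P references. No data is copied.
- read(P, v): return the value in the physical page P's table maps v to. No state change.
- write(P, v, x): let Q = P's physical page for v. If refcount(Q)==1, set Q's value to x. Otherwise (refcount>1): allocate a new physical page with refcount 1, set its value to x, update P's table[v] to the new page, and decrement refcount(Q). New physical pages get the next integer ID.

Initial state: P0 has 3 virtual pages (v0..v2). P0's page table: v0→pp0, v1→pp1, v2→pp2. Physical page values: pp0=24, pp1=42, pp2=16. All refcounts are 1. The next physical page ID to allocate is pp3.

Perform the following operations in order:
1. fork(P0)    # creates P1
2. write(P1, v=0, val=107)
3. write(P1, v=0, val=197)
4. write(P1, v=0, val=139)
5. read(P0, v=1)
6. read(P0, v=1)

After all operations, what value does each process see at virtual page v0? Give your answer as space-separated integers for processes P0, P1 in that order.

Op 1: fork(P0) -> P1. 3 ppages; refcounts: pp0:2 pp1:2 pp2:2
Op 2: write(P1, v0, 107). refcount(pp0)=2>1 -> COPY to pp3. 4 ppages; refcounts: pp0:1 pp1:2 pp2:2 pp3:1
Op 3: write(P1, v0, 197). refcount(pp3)=1 -> write in place. 4 ppages; refcounts: pp0:1 pp1:2 pp2:2 pp3:1
Op 4: write(P1, v0, 139). refcount(pp3)=1 -> write in place. 4 ppages; refcounts: pp0:1 pp1:2 pp2:2 pp3:1
Op 5: read(P0, v1) -> 42. No state change.
Op 6: read(P0, v1) -> 42. No state change.
P0: v0 -> pp0 = 24
P1: v0 -> pp3 = 139

Answer: 24 139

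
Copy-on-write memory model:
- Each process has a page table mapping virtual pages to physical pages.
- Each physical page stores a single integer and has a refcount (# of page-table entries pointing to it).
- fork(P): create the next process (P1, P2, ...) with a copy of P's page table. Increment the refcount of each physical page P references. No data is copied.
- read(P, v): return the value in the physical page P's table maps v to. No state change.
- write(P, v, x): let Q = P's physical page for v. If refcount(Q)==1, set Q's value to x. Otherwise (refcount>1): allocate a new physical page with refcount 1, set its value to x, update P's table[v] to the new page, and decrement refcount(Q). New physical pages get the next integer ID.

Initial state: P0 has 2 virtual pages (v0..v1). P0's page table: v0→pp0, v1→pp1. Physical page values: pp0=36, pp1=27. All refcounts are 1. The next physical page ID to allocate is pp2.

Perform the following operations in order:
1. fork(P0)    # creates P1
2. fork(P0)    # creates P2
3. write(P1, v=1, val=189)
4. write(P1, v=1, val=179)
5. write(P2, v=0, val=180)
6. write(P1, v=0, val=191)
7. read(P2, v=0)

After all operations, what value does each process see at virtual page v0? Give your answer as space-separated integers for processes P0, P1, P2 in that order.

Op 1: fork(P0) -> P1. 2 ppages; refcounts: pp0:2 pp1:2
Op 2: fork(P0) -> P2. 2 ppages; refcounts: pp0:3 pp1:3
Op 3: write(P1, v1, 189). refcount(pp1)=3>1 -> COPY to pp2. 3 ppages; refcounts: pp0:3 pp1:2 pp2:1
Op 4: write(P1, v1, 179). refcount(pp2)=1 -> write in place. 3 ppages; refcounts: pp0:3 pp1:2 pp2:1
Op 5: write(P2, v0, 180). refcount(pp0)=3>1 -> COPY to pp3. 4 ppages; refcounts: pp0:2 pp1:2 pp2:1 pp3:1
Op 6: write(P1, v0, 191). refcount(pp0)=2>1 -> COPY to pp4. 5 ppages; refcounts: pp0:1 pp1:2 pp2:1 pp3:1 pp4:1
Op 7: read(P2, v0) -> 180. No state change.
P0: v0 -> pp0 = 36
P1: v0 -> pp4 = 191
P2: v0 -> pp3 = 180

Answer: 36 191 180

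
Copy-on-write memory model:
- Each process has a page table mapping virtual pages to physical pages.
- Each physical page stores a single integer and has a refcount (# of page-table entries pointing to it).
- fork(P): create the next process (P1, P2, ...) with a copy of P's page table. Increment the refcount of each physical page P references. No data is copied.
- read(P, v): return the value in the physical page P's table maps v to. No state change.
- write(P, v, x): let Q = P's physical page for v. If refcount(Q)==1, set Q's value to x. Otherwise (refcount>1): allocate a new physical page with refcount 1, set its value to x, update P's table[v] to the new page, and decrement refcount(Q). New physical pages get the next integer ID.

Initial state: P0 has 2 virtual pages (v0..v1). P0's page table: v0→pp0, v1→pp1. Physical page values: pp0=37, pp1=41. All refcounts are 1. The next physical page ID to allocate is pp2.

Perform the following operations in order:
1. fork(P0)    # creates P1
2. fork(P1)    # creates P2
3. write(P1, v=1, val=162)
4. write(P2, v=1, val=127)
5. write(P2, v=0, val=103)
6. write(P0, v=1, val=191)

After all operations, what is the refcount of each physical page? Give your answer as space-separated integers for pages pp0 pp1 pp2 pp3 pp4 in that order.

Answer: 2 1 1 1 1

Derivation:
Op 1: fork(P0) -> P1. 2 ppages; refcounts: pp0:2 pp1:2
Op 2: fork(P1) -> P2. 2 ppages; refcounts: pp0:3 pp1:3
Op 3: write(P1, v1, 162). refcount(pp1)=3>1 -> COPY to pp2. 3 ppages; refcounts: pp0:3 pp1:2 pp2:1
Op 4: write(P2, v1, 127). refcount(pp1)=2>1 -> COPY to pp3. 4 ppages; refcounts: pp0:3 pp1:1 pp2:1 pp3:1
Op 5: write(P2, v0, 103). refcount(pp0)=3>1 -> COPY to pp4. 5 ppages; refcounts: pp0:2 pp1:1 pp2:1 pp3:1 pp4:1
Op 6: write(P0, v1, 191). refcount(pp1)=1 -> write in place. 5 ppages; refcounts: pp0:2 pp1:1 pp2:1 pp3:1 pp4:1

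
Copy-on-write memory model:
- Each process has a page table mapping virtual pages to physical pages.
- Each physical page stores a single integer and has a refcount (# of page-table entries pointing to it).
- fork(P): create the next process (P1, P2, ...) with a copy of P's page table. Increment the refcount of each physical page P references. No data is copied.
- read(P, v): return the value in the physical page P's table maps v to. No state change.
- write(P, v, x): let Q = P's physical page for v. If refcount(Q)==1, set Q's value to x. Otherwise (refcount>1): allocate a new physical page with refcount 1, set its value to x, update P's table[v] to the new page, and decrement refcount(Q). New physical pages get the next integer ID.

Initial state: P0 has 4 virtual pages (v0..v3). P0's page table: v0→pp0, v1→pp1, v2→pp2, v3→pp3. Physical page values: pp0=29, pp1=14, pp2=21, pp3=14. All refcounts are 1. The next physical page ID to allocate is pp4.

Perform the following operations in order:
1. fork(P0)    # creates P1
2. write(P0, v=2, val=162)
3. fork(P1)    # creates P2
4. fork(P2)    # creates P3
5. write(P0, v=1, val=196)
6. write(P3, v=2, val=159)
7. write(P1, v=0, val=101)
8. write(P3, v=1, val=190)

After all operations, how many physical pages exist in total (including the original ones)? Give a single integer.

Answer: 9

Derivation:
Op 1: fork(P0) -> P1. 4 ppages; refcounts: pp0:2 pp1:2 pp2:2 pp3:2
Op 2: write(P0, v2, 162). refcount(pp2)=2>1 -> COPY to pp4. 5 ppages; refcounts: pp0:2 pp1:2 pp2:1 pp3:2 pp4:1
Op 3: fork(P1) -> P2. 5 ppages; refcounts: pp0:3 pp1:3 pp2:2 pp3:3 pp4:1
Op 4: fork(P2) -> P3. 5 ppages; refcounts: pp0:4 pp1:4 pp2:3 pp3:4 pp4:1
Op 5: write(P0, v1, 196). refcount(pp1)=4>1 -> COPY to pp5. 6 ppages; refcounts: pp0:4 pp1:3 pp2:3 pp3:4 pp4:1 pp5:1
Op 6: write(P3, v2, 159). refcount(pp2)=3>1 -> COPY to pp6. 7 ppages; refcounts: pp0:4 pp1:3 pp2:2 pp3:4 pp4:1 pp5:1 pp6:1
Op 7: write(P1, v0, 101). refcount(pp0)=4>1 -> COPY to pp7. 8 ppages; refcounts: pp0:3 pp1:3 pp2:2 pp3:4 pp4:1 pp5:1 pp6:1 pp7:1
Op 8: write(P3, v1, 190). refcount(pp1)=3>1 -> COPY to pp8. 9 ppages; refcounts: pp0:3 pp1:2 pp2:2 pp3:4 pp4:1 pp5:1 pp6:1 pp7:1 pp8:1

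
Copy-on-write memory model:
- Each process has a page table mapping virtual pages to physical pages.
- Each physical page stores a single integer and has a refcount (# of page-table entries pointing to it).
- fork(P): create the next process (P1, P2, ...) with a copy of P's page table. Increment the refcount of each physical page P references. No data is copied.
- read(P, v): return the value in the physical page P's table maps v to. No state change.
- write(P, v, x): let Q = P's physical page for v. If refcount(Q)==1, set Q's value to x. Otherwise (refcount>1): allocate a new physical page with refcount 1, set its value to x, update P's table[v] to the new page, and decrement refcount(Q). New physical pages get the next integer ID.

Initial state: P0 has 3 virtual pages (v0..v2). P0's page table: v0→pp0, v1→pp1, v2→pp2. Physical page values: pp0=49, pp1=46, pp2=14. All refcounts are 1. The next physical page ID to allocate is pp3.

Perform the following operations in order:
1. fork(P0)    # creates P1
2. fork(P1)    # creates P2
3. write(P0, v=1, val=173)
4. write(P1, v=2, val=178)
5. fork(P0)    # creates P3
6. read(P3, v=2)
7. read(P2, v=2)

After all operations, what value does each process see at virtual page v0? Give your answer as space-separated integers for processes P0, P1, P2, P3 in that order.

Op 1: fork(P0) -> P1. 3 ppages; refcounts: pp0:2 pp1:2 pp2:2
Op 2: fork(P1) -> P2. 3 ppages; refcounts: pp0:3 pp1:3 pp2:3
Op 3: write(P0, v1, 173). refcount(pp1)=3>1 -> COPY to pp3. 4 ppages; refcounts: pp0:3 pp1:2 pp2:3 pp3:1
Op 4: write(P1, v2, 178). refcount(pp2)=3>1 -> COPY to pp4. 5 ppages; refcounts: pp0:3 pp1:2 pp2:2 pp3:1 pp4:1
Op 5: fork(P0) -> P3. 5 ppages; refcounts: pp0:4 pp1:2 pp2:3 pp3:2 pp4:1
Op 6: read(P3, v2) -> 14. No state change.
Op 7: read(P2, v2) -> 14. No state change.
P0: v0 -> pp0 = 49
P1: v0 -> pp0 = 49
P2: v0 -> pp0 = 49
P3: v0 -> pp0 = 49

Answer: 49 49 49 49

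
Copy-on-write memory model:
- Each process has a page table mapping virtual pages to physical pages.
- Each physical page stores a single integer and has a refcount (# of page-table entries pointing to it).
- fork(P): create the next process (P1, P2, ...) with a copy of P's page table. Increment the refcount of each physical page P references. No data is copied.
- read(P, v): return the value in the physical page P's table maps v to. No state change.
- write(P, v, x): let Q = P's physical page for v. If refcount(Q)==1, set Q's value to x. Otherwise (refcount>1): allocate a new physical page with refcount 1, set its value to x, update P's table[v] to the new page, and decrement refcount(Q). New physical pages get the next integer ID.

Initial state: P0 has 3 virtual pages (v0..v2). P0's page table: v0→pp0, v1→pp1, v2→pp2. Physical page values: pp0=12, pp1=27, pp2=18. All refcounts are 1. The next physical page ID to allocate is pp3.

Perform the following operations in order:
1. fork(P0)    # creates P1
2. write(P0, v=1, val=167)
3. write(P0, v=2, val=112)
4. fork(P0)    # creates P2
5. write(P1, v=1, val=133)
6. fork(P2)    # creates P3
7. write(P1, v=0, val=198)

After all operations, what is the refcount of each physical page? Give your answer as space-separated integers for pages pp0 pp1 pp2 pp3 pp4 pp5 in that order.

Op 1: fork(P0) -> P1. 3 ppages; refcounts: pp0:2 pp1:2 pp2:2
Op 2: write(P0, v1, 167). refcount(pp1)=2>1 -> COPY to pp3. 4 ppages; refcounts: pp0:2 pp1:1 pp2:2 pp3:1
Op 3: write(P0, v2, 112). refcount(pp2)=2>1 -> COPY to pp4. 5 ppages; refcounts: pp0:2 pp1:1 pp2:1 pp3:1 pp4:1
Op 4: fork(P0) -> P2. 5 ppages; refcounts: pp0:3 pp1:1 pp2:1 pp3:2 pp4:2
Op 5: write(P1, v1, 133). refcount(pp1)=1 -> write in place. 5 ppages; refcounts: pp0:3 pp1:1 pp2:1 pp3:2 pp4:2
Op 6: fork(P2) -> P3. 5 ppages; refcounts: pp0:4 pp1:1 pp2:1 pp3:3 pp4:3
Op 7: write(P1, v0, 198). refcount(pp0)=4>1 -> COPY to pp5. 6 ppages; refcounts: pp0:3 pp1:1 pp2:1 pp3:3 pp4:3 pp5:1

Answer: 3 1 1 3 3 1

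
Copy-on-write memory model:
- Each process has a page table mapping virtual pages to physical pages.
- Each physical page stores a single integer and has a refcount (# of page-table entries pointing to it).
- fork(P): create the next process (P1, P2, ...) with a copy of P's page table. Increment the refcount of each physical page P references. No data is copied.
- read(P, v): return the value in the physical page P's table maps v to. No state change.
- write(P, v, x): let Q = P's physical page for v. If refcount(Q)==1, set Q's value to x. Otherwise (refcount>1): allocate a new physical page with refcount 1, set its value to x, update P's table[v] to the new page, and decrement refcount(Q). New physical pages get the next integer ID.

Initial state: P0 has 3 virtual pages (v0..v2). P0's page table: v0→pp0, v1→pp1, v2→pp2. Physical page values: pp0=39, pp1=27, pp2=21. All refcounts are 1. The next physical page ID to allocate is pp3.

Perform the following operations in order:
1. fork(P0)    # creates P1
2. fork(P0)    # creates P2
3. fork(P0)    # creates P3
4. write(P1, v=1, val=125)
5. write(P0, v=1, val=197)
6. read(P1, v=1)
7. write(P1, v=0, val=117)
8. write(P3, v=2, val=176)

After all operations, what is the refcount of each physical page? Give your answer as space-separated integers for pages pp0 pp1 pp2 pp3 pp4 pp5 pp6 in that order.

Op 1: fork(P0) -> P1. 3 ppages; refcounts: pp0:2 pp1:2 pp2:2
Op 2: fork(P0) -> P2. 3 ppages; refcounts: pp0:3 pp1:3 pp2:3
Op 3: fork(P0) -> P3. 3 ppages; refcounts: pp0:4 pp1:4 pp2:4
Op 4: write(P1, v1, 125). refcount(pp1)=4>1 -> COPY to pp3. 4 ppages; refcounts: pp0:4 pp1:3 pp2:4 pp3:1
Op 5: write(P0, v1, 197). refcount(pp1)=3>1 -> COPY to pp4. 5 ppages; refcounts: pp0:4 pp1:2 pp2:4 pp3:1 pp4:1
Op 6: read(P1, v1) -> 125. No state change.
Op 7: write(P1, v0, 117). refcount(pp0)=4>1 -> COPY to pp5. 6 ppages; refcounts: pp0:3 pp1:2 pp2:4 pp3:1 pp4:1 pp5:1
Op 8: write(P3, v2, 176). refcount(pp2)=4>1 -> COPY to pp6. 7 ppages; refcounts: pp0:3 pp1:2 pp2:3 pp3:1 pp4:1 pp5:1 pp6:1

Answer: 3 2 3 1 1 1 1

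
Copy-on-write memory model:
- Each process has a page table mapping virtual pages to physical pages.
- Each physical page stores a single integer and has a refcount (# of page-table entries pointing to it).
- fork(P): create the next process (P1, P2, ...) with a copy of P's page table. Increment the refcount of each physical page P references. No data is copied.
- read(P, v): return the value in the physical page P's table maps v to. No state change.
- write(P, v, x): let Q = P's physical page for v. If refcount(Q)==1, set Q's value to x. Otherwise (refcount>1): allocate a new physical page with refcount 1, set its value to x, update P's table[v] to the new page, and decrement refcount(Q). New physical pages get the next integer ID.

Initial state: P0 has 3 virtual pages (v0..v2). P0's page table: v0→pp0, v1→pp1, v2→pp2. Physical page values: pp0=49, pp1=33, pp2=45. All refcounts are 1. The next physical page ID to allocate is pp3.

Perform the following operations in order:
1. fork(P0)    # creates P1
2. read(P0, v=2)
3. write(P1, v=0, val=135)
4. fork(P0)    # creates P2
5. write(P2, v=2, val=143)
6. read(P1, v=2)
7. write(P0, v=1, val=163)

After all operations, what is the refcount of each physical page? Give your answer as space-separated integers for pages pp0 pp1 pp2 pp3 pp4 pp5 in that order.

Answer: 2 2 2 1 1 1

Derivation:
Op 1: fork(P0) -> P1. 3 ppages; refcounts: pp0:2 pp1:2 pp2:2
Op 2: read(P0, v2) -> 45. No state change.
Op 3: write(P1, v0, 135). refcount(pp0)=2>1 -> COPY to pp3. 4 ppages; refcounts: pp0:1 pp1:2 pp2:2 pp3:1
Op 4: fork(P0) -> P2. 4 ppages; refcounts: pp0:2 pp1:3 pp2:3 pp3:1
Op 5: write(P2, v2, 143). refcount(pp2)=3>1 -> COPY to pp4. 5 ppages; refcounts: pp0:2 pp1:3 pp2:2 pp3:1 pp4:1
Op 6: read(P1, v2) -> 45. No state change.
Op 7: write(P0, v1, 163). refcount(pp1)=3>1 -> COPY to pp5. 6 ppages; refcounts: pp0:2 pp1:2 pp2:2 pp3:1 pp4:1 pp5:1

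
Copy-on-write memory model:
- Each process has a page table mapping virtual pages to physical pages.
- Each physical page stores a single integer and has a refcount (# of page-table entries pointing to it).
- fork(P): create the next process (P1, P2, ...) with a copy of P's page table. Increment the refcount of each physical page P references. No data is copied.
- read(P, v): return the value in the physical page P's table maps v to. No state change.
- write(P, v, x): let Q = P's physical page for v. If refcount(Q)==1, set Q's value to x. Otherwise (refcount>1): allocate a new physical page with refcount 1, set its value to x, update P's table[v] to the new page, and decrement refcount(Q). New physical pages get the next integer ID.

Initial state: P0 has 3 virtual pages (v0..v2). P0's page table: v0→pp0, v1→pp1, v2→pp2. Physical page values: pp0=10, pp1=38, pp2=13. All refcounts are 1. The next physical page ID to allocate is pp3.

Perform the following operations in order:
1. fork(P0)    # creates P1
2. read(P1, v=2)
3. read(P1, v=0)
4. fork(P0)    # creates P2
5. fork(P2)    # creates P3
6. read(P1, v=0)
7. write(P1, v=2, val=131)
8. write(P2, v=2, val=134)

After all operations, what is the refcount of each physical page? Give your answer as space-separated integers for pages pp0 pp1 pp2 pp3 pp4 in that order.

Op 1: fork(P0) -> P1. 3 ppages; refcounts: pp0:2 pp1:2 pp2:2
Op 2: read(P1, v2) -> 13. No state change.
Op 3: read(P1, v0) -> 10. No state change.
Op 4: fork(P0) -> P2. 3 ppages; refcounts: pp0:3 pp1:3 pp2:3
Op 5: fork(P2) -> P3. 3 ppages; refcounts: pp0:4 pp1:4 pp2:4
Op 6: read(P1, v0) -> 10. No state change.
Op 7: write(P1, v2, 131). refcount(pp2)=4>1 -> COPY to pp3. 4 ppages; refcounts: pp0:4 pp1:4 pp2:3 pp3:1
Op 8: write(P2, v2, 134). refcount(pp2)=3>1 -> COPY to pp4. 5 ppages; refcounts: pp0:4 pp1:4 pp2:2 pp3:1 pp4:1

Answer: 4 4 2 1 1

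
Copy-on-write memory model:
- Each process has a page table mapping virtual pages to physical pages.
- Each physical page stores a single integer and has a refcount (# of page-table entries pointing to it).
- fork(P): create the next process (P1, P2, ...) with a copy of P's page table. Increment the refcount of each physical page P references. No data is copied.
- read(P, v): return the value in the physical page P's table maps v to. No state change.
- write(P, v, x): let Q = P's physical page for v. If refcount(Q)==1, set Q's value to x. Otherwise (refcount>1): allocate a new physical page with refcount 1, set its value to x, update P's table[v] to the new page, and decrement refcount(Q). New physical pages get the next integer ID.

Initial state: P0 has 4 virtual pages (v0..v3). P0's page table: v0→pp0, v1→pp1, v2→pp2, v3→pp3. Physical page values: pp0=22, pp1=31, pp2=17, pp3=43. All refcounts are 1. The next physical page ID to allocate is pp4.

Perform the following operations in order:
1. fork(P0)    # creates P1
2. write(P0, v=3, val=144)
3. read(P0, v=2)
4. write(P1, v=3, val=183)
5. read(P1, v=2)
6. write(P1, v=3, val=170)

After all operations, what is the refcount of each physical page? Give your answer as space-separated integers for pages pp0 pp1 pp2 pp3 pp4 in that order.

Op 1: fork(P0) -> P1. 4 ppages; refcounts: pp0:2 pp1:2 pp2:2 pp3:2
Op 2: write(P0, v3, 144). refcount(pp3)=2>1 -> COPY to pp4. 5 ppages; refcounts: pp0:2 pp1:2 pp2:2 pp3:1 pp4:1
Op 3: read(P0, v2) -> 17. No state change.
Op 4: write(P1, v3, 183). refcount(pp3)=1 -> write in place. 5 ppages; refcounts: pp0:2 pp1:2 pp2:2 pp3:1 pp4:1
Op 5: read(P1, v2) -> 17. No state change.
Op 6: write(P1, v3, 170). refcount(pp3)=1 -> write in place. 5 ppages; refcounts: pp0:2 pp1:2 pp2:2 pp3:1 pp4:1

Answer: 2 2 2 1 1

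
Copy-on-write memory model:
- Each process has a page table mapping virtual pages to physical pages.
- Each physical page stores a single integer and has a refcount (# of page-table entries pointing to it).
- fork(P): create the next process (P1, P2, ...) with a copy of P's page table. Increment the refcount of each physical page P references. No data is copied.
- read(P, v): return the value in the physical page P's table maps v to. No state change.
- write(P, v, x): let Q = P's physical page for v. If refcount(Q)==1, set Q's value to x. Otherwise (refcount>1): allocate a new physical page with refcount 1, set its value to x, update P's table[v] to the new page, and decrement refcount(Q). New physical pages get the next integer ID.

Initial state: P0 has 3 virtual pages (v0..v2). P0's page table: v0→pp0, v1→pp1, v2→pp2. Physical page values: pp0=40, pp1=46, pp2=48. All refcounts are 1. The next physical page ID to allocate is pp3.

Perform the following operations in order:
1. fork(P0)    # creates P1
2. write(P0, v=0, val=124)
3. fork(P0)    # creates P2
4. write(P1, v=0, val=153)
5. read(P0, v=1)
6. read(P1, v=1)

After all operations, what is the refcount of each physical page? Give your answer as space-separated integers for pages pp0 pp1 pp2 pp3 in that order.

Answer: 1 3 3 2

Derivation:
Op 1: fork(P0) -> P1. 3 ppages; refcounts: pp0:2 pp1:2 pp2:2
Op 2: write(P0, v0, 124). refcount(pp0)=2>1 -> COPY to pp3. 4 ppages; refcounts: pp0:1 pp1:2 pp2:2 pp3:1
Op 3: fork(P0) -> P2. 4 ppages; refcounts: pp0:1 pp1:3 pp2:3 pp3:2
Op 4: write(P1, v0, 153). refcount(pp0)=1 -> write in place. 4 ppages; refcounts: pp0:1 pp1:3 pp2:3 pp3:2
Op 5: read(P0, v1) -> 46. No state change.
Op 6: read(P1, v1) -> 46. No state change.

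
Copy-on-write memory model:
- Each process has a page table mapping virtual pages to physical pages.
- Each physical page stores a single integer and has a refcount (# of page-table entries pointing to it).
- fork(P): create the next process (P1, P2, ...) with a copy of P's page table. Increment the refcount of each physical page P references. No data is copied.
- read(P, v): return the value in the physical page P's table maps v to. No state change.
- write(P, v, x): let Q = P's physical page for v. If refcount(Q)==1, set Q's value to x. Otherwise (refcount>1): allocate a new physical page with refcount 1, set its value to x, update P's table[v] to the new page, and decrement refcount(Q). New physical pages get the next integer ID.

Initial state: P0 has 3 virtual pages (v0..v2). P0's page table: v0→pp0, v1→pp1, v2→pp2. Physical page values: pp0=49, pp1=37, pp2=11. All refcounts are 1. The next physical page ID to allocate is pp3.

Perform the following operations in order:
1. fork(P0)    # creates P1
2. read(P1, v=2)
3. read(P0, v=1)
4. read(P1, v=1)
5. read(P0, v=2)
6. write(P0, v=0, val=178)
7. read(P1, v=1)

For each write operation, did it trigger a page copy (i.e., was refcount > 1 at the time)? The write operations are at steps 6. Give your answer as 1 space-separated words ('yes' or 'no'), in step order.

Op 1: fork(P0) -> P1. 3 ppages; refcounts: pp0:2 pp1:2 pp2:2
Op 2: read(P1, v2) -> 11. No state change.
Op 3: read(P0, v1) -> 37. No state change.
Op 4: read(P1, v1) -> 37. No state change.
Op 5: read(P0, v2) -> 11. No state change.
Op 6: write(P0, v0, 178). refcount(pp0)=2>1 -> COPY to pp3. 4 ppages; refcounts: pp0:1 pp1:2 pp2:2 pp3:1
Op 7: read(P1, v1) -> 37. No state change.

yes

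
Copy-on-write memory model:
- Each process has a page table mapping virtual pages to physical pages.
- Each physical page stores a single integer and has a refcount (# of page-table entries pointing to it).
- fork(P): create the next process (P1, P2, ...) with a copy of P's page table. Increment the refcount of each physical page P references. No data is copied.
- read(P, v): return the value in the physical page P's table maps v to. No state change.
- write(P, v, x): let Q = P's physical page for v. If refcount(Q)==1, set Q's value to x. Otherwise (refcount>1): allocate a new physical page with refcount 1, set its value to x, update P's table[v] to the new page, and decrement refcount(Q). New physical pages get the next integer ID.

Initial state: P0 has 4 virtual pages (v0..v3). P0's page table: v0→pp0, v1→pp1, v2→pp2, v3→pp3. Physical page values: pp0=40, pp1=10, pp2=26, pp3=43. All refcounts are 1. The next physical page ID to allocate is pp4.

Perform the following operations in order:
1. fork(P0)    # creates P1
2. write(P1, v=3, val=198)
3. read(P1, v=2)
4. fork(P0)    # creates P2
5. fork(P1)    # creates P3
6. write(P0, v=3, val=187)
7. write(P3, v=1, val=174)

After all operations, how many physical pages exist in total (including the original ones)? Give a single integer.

Answer: 7

Derivation:
Op 1: fork(P0) -> P1. 4 ppages; refcounts: pp0:2 pp1:2 pp2:2 pp3:2
Op 2: write(P1, v3, 198). refcount(pp3)=2>1 -> COPY to pp4. 5 ppages; refcounts: pp0:2 pp1:2 pp2:2 pp3:1 pp4:1
Op 3: read(P1, v2) -> 26. No state change.
Op 4: fork(P0) -> P2. 5 ppages; refcounts: pp0:3 pp1:3 pp2:3 pp3:2 pp4:1
Op 5: fork(P1) -> P3. 5 ppages; refcounts: pp0:4 pp1:4 pp2:4 pp3:2 pp4:2
Op 6: write(P0, v3, 187). refcount(pp3)=2>1 -> COPY to pp5. 6 ppages; refcounts: pp0:4 pp1:4 pp2:4 pp3:1 pp4:2 pp5:1
Op 7: write(P3, v1, 174). refcount(pp1)=4>1 -> COPY to pp6. 7 ppages; refcounts: pp0:4 pp1:3 pp2:4 pp3:1 pp4:2 pp5:1 pp6:1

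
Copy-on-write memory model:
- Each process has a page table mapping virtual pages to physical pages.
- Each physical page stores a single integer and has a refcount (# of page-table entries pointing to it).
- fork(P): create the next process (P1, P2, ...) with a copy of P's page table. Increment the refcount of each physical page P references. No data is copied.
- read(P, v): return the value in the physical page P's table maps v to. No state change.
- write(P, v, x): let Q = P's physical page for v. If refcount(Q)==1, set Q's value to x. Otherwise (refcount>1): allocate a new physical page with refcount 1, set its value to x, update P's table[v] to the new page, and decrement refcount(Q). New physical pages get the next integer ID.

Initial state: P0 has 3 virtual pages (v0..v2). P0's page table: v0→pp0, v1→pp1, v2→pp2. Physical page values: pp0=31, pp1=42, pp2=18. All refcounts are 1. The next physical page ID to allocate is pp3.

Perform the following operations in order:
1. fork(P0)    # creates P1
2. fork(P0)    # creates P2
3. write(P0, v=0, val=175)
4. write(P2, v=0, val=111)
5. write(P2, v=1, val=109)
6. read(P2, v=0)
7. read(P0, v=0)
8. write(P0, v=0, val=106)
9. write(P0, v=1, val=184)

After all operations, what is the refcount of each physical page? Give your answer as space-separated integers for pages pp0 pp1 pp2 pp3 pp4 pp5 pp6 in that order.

Op 1: fork(P0) -> P1. 3 ppages; refcounts: pp0:2 pp1:2 pp2:2
Op 2: fork(P0) -> P2. 3 ppages; refcounts: pp0:3 pp1:3 pp2:3
Op 3: write(P0, v0, 175). refcount(pp0)=3>1 -> COPY to pp3. 4 ppages; refcounts: pp0:2 pp1:3 pp2:3 pp3:1
Op 4: write(P2, v0, 111). refcount(pp0)=2>1 -> COPY to pp4. 5 ppages; refcounts: pp0:1 pp1:3 pp2:3 pp3:1 pp4:1
Op 5: write(P2, v1, 109). refcount(pp1)=3>1 -> COPY to pp5. 6 ppages; refcounts: pp0:1 pp1:2 pp2:3 pp3:1 pp4:1 pp5:1
Op 6: read(P2, v0) -> 111. No state change.
Op 7: read(P0, v0) -> 175. No state change.
Op 8: write(P0, v0, 106). refcount(pp3)=1 -> write in place. 6 ppages; refcounts: pp0:1 pp1:2 pp2:3 pp3:1 pp4:1 pp5:1
Op 9: write(P0, v1, 184). refcount(pp1)=2>1 -> COPY to pp6. 7 ppages; refcounts: pp0:1 pp1:1 pp2:3 pp3:1 pp4:1 pp5:1 pp6:1

Answer: 1 1 3 1 1 1 1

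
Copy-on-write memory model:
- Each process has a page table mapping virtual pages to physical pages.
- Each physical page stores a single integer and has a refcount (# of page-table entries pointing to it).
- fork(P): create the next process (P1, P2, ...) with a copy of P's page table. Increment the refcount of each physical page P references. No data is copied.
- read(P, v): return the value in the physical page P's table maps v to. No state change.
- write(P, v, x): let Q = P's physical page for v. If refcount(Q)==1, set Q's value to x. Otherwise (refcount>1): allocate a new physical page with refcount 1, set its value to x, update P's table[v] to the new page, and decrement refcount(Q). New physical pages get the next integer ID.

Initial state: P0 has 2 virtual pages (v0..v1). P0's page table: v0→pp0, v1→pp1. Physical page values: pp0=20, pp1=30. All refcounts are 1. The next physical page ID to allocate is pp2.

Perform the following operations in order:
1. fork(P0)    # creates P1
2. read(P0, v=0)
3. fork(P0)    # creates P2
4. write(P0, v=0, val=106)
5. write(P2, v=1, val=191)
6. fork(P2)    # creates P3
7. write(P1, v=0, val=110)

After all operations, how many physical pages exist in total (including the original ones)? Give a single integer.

Op 1: fork(P0) -> P1. 2 ppages; refcounts: pp0:2 pp1:2
Op 2: read(P0, v0) -> 20. No state change.
Op 3: fork(P0) -> P2. 2 ppages; refcounts: pp0:3 pp1:3
Op 4: write(P0, v0, 106). refcount(pp0)=3>1 -> COPY to pp2. 3 ppages; refcounts: pp0:2 pp1:3 pp2:1
Op 5: write(P2, v1, 191). refcount(pp1)=3>1 -> COPY to pp3. 4 ppages; refcounts: pp0:2 pp1:2 pp2:1 pp3:1
Op 6: fork(P2) -> P3. 4 ppages; refcounts: pp0:3 pp1:2 pp2:1 pp3:2
Op 7: write(P1, v0, 110). refcount(pp0)=3>1 -> COPY to pp4. 5 ppages; refcounts: pp0:2 pp1:2 pp2:1 pp3:2 pp4:1

Answer: 5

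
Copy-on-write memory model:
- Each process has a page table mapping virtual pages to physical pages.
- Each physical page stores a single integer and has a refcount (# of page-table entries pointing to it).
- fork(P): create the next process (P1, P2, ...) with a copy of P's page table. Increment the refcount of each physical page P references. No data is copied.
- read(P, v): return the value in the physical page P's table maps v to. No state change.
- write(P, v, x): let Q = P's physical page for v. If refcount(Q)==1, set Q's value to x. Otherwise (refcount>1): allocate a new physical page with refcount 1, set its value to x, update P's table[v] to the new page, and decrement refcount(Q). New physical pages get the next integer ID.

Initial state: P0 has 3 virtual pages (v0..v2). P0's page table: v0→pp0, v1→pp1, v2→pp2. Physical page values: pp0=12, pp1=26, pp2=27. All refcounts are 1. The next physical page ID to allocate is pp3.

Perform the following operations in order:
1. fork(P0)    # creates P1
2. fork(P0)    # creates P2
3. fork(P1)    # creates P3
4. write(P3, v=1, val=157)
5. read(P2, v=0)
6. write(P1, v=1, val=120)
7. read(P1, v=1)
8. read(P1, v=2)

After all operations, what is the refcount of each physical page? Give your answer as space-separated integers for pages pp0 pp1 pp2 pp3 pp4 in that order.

Op 1: fork(P0) -> P1. 3 ppages; refcounts: pp0:2 pp1:2 pp2:2
Op 2: fork(P0) -> P2. 3 ppages; refcounts: pp0:3 pp1:3 pp2:3
Op 3: fork(P1) -> P3. 3 ppages; refcounts: pp0:4 pp1:4 pp2:4
Op 4: write(P3, v1, 157). refcount(pp1)=4>1 -> COPY to pp3. 4 ppages; refcounts: pp0:4 pp1:3 pp2:4 pp3:1
Op 5: read(P2, v0) -> 12. No state change.
Op 6: write(P1, v1, 120). refcount(pp1)=3>1 -> COPY to pp4. 5 ppages; refcounts: pp0:4 pp1:2 pp2:4 pp3:1 pp4:1
Op 7: read(P1, v1) -> 120. No state change.
Op 8: read(P1, v2) -> 27. No state change.

Answer: 4 2 4 1 1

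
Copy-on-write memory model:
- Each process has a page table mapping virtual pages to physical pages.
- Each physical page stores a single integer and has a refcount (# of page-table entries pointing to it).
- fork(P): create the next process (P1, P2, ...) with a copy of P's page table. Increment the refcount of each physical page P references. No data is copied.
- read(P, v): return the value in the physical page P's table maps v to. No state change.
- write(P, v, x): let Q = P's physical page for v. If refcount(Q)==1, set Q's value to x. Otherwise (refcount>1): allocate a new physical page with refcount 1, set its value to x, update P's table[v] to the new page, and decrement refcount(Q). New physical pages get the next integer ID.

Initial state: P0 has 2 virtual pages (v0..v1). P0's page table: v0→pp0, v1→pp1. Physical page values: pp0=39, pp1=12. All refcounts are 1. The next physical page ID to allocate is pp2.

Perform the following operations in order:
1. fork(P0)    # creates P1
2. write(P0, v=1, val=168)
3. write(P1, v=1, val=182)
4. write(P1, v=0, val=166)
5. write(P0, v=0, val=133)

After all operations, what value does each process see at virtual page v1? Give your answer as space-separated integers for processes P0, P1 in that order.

Op 1: fork(P0) -> P1. 2 ppages; refcounts: pp0:2 pp1:2
Op 2: write(P0, v1, 168). refcount(pp1)=2>1 -> COPY to pp2. 3 ppages; refcounts: pp0:2 pp1:1 pp2:1
Op 3: write(P1, v1, 182). refcount(pp1)=1 -> write in place. 3 ppages; refcounts: pp0:2 pp1:1 pp2:1
Op 4: write(P1, v0, 166). refcount(pp0)=2>1 -> COPY to pp3. 4 ppages; refcounts: pp0:1 pp1:1 pp2:1 pp3:1
Op 5: write(P0, v0, 133). refcount(pp0)=1 -> write in place. 4 ppages; refcounts: pp0:1 pp1:1 pp2:1 pp3:1
P0: v1 -> pp2 = 168
P1: v1 -> pp1 = 182

Answer: 168 182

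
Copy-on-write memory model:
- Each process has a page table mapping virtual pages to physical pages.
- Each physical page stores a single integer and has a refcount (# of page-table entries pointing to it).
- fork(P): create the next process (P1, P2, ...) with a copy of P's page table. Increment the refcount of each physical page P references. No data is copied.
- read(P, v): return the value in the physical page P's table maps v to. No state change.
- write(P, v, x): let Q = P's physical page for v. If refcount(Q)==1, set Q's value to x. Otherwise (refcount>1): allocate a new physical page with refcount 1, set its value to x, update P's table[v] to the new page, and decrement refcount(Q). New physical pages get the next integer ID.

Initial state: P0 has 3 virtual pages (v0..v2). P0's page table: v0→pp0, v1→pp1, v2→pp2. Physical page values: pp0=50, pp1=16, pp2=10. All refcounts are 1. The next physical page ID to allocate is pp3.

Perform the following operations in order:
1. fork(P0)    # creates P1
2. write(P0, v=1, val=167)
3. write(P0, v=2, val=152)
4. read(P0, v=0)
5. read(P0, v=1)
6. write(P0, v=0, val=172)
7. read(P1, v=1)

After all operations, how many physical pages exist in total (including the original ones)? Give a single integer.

Answer: 6

Derivation:
Op 1: fork(P0) -> P1. 3 ppages; refcounts: pp0:2 pp1:2 pp2:2
Op 2: write(P0, v1, 167). refcount(pp1)=2>1 -> COPY to pp3. 4 ppages; refcounts: pp0:2 pp1:1 pp2:2 pp3:1
Op 3: write(P0, v2, 152). refcount(pp2)=2>1 -> COPY to pp4. 5 ppages; refcounts: pp0:2 pp1:1 pp2:1 pp3:1 pp4:1
Op 4: read(P0, v0) -> 50. No state change.
Op 5: read(P0, v1) -> 167. No state change.
Op 6: write(P0, v0, 172). refcount(pp0)=2>1 -> COPY to pp5. 6 ppages; refcounts: pp0:1 pp1:1 pp2:1 pp3:1 pp4:1 pp5:1
Op 7: read(P1, v1) -> 16. No state change.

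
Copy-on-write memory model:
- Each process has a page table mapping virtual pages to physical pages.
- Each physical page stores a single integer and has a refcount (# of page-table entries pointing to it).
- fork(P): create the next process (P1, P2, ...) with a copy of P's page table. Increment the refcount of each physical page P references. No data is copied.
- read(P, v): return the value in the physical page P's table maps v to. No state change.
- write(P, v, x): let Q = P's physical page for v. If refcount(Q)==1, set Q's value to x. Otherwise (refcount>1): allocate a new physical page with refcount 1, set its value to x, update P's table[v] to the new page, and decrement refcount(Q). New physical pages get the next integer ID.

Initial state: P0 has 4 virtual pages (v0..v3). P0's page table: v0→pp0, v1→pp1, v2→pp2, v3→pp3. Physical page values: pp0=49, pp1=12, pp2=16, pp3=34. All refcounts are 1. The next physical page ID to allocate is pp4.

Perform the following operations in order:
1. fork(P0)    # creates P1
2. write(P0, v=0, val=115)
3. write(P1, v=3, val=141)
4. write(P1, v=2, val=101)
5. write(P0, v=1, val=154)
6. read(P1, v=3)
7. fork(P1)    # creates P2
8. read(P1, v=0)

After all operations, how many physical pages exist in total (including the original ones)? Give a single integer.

Op 1: fork(P0) -> P1. 4 ppages; refcounts: pp0:2 pp1:2 pp2:2 pp3:2
Op 2: write(P0, v0, 115). refcount(pp0)=2>1 -> COPY to pp4. 5 ppages; refcounts: pp0:1 pp1:2 pp2:2 pp3:2 pp4:1
Op 3: write(P1, v3, 141). refcount(pp3)=2>1 -> COPY to pp5. 6 ppages; refcounts: pp0:1 pp1:2 pp2:2 pp3:1 pp4:1 pp5:1
Op 4: write(P1, v2, 101). refcount(pp2)=2>1 -> COPY to pp6. 7 ppages; refcounts: pp0:1 pp1:2 pp2:1 pp3:1 pp4:1 pp5:1 pp6:1
Op 5: write(P0, v1, 154). refcount(pp1)=2>1 -> COPY to pp7. 8 ppages; refcounts: pp0:1 pp1:1 pp2:1 pp3:1 pp4:1 pp5:1 pp6:1 pp7:1
Op 6: read(P1, v3) -> 141. No state change.
Op 7: fork(P1) -> P2. 8 ppages; refcounts: pp0:2 pp1:2 pp2:1 pp3:1 pp4:1 pp5:2 pp6:2 pp7:1
Op 8: read(P1, v0) -> 49. No state change.

Answer: 8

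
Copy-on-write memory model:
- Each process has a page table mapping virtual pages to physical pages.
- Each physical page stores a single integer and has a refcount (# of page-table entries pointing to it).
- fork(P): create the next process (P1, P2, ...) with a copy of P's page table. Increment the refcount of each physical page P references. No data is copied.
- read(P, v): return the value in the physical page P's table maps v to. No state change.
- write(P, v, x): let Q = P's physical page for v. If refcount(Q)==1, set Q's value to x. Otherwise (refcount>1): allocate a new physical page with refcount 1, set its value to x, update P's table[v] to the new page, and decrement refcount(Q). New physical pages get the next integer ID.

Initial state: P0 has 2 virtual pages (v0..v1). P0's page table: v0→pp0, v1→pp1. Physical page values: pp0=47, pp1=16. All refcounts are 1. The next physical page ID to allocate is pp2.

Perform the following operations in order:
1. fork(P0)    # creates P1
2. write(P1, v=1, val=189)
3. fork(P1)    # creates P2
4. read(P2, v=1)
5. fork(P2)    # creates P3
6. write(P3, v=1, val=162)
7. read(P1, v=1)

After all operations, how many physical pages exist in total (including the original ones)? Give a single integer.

Op 1: fork(P0) -> P1. 2 ppages; refcounts: pp0:2 pp1:2
Op 2: write(P1, v1, 189). refcount(pp1)=2>1 -> COPY to pp2. 3 ppages; refcounts: pp0:2 pp1:1 pp2:1
Op 3: fork(P1) -> P2. 3 ppages; refcounts: pp0:3 pp1:1 pp2:2
Op 4: read(P2, v1) -> 189. No state change.
Op 5: fork(P2) -> P3. 3 ppages; refcounts: pp0:4 pp1:1 pp2:3
Op 6: write(P3, v1, 162). refcount(pp2)=3>1 -> COPY to pp3. 4 ppages; refcounts: pp0:4 pp1:1 pp2:2 pp3:1
Op 7: read(P1, v1) -> 189. No state change.

Answer: 4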